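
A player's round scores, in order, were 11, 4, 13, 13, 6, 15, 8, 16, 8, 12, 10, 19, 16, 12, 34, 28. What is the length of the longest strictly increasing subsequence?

6

Track the smallest tail for each achievable length (strict):
11 → extends → [11]
4 → replaces 11 → [4]
13 → extends → [4, 13]
13 → already a tail → [4, 13]
6 → replaces 13 → [4, 6]
15 → extends → [4, 6, 15]
8 → replaces 15 → [4, 6, 8]
16 → extends → [4, 6, 8, 16]
8 → already a tail → [4, 6, 8, 16]
12 → replaces 16 → [4, 6, 8, 12]
10 → replaces 12 → [4, 6, 8, 10]
19 → extends → [4, 6, 8, 10, 19]
16 → replaces 19 → [4, 6, 8, 10, 16]
12 → replaces 16 → [4, 6, 8, 10, 12]
34 → extends → [4, 6, 8, 10, 12, 34]
28 → replaces 34 → [4, 6, 8, 10, 12, 28]
Six tails, so the longest strictly increasing subsequence has length 6 (e.g. 11, 13, 15, 16, 19, 34).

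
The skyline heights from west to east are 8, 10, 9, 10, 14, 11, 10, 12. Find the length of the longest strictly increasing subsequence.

5

Track the smallest tail for each achievable length (strict):
8 → extends → [8]
10 → extends → [8, 10]
9 → replaces 10 → [8, 9]
10 → extends → [8, 9, 10]
14 → extends → [8, 9, 10, 14]
11 → replaces 14 → [8, 9, 10, 11]
10 → already a tail → [8, 9, 10, 11]
12 → extends → [8, 9, 10, 11, 12]
Five tails, so the longest strictly increasing subsequence has length 5 (e.g. 8, 9, 10, 11, 12).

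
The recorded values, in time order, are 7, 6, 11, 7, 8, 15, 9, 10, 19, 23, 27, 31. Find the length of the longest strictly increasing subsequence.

9

Let dp[i] be the length of the longest such subsequence ending at index i:
i:      1  2  3  4  5  6  7  8  9 10 11 12
a[i]:   7  6 11  7  8 15  9 10 19 23 27 31
dp:     1  1  2  2  3  4  4  5  6  7  8  9
Maximum dp value is 9.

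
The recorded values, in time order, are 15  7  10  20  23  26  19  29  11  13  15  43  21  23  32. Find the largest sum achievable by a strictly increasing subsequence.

158

Let S[i] be the best sum of a strictly increasing subsequence ending at i:
i:       1   2   3   4   5   6   7   8   9  10  11  12  13  14  15
a[i]:   15   7  10  20  23  26  19  29  11  13  15  43  21  23  32
S:      15   7  17  37  60  86  36 115  28  41  56 158  77 100 147
Maximum is 158 (e.g. 7 + 10 + 20 + 23 + 26 + 29 + 43).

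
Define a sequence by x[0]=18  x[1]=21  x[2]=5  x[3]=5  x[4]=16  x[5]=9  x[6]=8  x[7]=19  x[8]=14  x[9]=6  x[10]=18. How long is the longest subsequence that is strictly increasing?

Let dp[i] be the length of the longest such subsequence ending at index i:
i:      0  1  2  3  4  5  6  7  8  9 10
x[i]:  18 21  5  5 16  9  8 19 14  6 18
dp:     1  2  1  1  2  2  2  3  3  2  4
Maximum dp value is 4.

4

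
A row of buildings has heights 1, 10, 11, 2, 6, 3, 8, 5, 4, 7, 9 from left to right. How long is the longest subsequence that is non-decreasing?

6

Let dp[i] be the length of the longest such subsequence ending at index i:
i:      1  2  3  4  5  6  7  8  9 10 11
a[i]:   1 10 11  2  6  3  8  5  4  7  9
dp:     1  2  3  2  3  3  4  4  4  5  6
Maximum dp value is 6.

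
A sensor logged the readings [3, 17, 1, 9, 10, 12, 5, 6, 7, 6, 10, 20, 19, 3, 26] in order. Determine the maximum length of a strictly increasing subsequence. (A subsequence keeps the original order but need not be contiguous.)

7

Let dp[i] be the length of the longest such subsequence ending at index i:
i:      1  2  3  4  5  6  7  8  9 10 11 12 13 14 15
a[i]:   3 17  1  9 10 12  5  6  7  6 10 20 19  3 26
dp:     1  2  1  2  3  4  2  3  4  3  5  6  6  2  7
Maximum dp value is 7.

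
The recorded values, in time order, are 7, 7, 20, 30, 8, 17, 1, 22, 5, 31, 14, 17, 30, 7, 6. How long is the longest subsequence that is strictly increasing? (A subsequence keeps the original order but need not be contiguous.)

5

Let dp[i] be the length of the longest such subsequence ending at index i:
i:      1  2  3  4  5  6  7  8  9 10 11 12 13 14 15
a[i]:   7  7 20 30  8 17  1 22  5 31 14 17 30  7  6
dp:     1  1  2  3  2  3  1  4  2  5  3  4  5  3  3
Maximum dp value is 5.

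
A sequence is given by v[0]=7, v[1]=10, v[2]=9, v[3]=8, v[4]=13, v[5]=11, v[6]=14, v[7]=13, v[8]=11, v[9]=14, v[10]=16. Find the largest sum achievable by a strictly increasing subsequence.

71

Let S[i] be the best sum of a strictly increasing subsequence ending at i:
i:      0  1  2  3  4  5  6  7  8  9 10
v[i]:   7 10  9  8 13 11 14 13 11 14 16
S:      7 17 16 15 30 28 44 41 28 55 71
Maximum is 71 (e.g. 7 + 10 + 11 + 13 + 14 + 16).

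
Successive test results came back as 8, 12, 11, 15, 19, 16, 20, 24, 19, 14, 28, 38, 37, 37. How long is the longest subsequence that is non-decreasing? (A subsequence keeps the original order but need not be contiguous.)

Track the smallest tail for each achievable length (allowing ties):
8 → extends → [8]
12 → extends → [8, 12]
11 → replaces 12 → [8, 11]
15 → extends → [8, 11, 15]
19 → extends → [8, 11, 15, 19]
16 → replaces 19 → [8, 11, 15, 16]
20 → extends → [8, 11, 15, 16, 20]
24 → extends → [8, 11, 15, 16, 20, 24]
19 → replaces 20 → [8, 11, 15, 16, 19, 24]
14 → replaces 15 → [8, 11, 14, 16, 19, 24]
28 → extends → [8, 11, 14, 16, 19, 24, 28]
38 → extends → [8, 11, 14, 16, 19, 24, 28, 38]
37 → replaces 38 → [8, 11, 14, 16, 19, 24, 28, 37]
37 → extends → [8, 11, 14, 16, 19, 24, 28, 37, 37]
Nine tails, so the longest non-decreasing subsequence has length 9 (e.g. 8, 12, 15, 19, 20, 24, 28, 37, 37).

9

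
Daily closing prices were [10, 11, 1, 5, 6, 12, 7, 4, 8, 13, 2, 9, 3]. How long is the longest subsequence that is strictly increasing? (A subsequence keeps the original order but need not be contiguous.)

6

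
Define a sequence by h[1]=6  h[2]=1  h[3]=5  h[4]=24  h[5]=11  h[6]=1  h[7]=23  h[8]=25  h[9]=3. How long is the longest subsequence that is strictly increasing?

5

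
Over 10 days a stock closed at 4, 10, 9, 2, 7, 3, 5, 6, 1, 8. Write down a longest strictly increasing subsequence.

2, 3, 5, 6, 8

Patience tails give the LIS length; then backtrack through the dp parents:
4 → extends → [4]
10 → extends → [4, 10]
9 → replaces 10 → [4, 9]
2 → replaces 4 → [2, 9]
7 → replaces 9 → [2, 7]
3 → replaces 7 → [2, 3]
5 → extends → [2, 3, 5]
6 → extends → [2, 3, 5, 6]
1 → replaces 2 → [1, 3, 5, 6]
8 → extends → [1, 3, 5, 6, 8]
Length 5; one witness is 2, 3, 5, 6, 8.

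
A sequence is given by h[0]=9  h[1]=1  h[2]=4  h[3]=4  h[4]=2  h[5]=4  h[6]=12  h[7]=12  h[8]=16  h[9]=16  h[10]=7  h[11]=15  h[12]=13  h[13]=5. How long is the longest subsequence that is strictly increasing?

5

Let dp[i] be the length of the longest such subsequence ending at index i:
i:      0  1  2  3  4  5  6  7  8  9 10 11 12 13
h[i]:   9  1  4  4  2  4 12 12 16 16  7 15 13  5
dp:     1  1  2  2  2  3  4  4  5  5  4  5  5  4
Maximum dp value is 5.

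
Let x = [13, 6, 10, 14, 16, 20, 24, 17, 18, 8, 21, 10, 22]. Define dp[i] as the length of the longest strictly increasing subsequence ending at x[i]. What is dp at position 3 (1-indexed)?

2

dp[i] = 1 + max{dp[j] : j<i, x[j]<x[i]} (or 1 if no such j):
i:      1  2  3  4  5  6  7  8  9 10 11 12 13
x[i]:  13  6 10 14 16 20 24 17 18  8 21 10 22
dp:     1  1  2  3  4  5  6  5  6  2  7  3  8
At index 3 the value is 2.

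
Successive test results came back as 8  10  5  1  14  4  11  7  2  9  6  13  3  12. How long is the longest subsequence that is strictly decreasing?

5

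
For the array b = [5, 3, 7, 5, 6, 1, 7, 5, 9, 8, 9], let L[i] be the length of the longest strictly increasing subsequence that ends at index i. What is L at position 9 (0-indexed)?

dp[i] = 1 + max{dp[j] : j<i, b[j]<b[i]} (or 1 if no such j):
i:      0  1  2  3  4  5  6  7  8  9 10
b[i]:   5  3  7  5  6  1  7  5  9  8  9
dp:     1  1  2  2  3  1  4  2  5  5  6
At index 9 the value is 5.

5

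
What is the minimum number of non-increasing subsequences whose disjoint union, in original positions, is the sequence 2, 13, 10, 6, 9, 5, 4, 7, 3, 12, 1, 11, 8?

4

Place each on the leftmost legal pile:
2 → new pile 1 (tops now [2])
13 → new pile 2 (tops now [2, 13])
10 → pile 2 (tops now [2, 10])
6 → pile 2 (tops now [2, 6])
9 → new pile 3 (tops now [2, 6, 9])
5 → pile 2 (tops now [2, 5, 9])
4 → pile 2 (tops now [2, 4, 9])
7 → pile 3 (tops now [2, 4, 7])
3 → pile 2 (tops now [2, 3, 7])
12 → new pile 4 (tops now [2, 3, 7, 12])
1 → pile 1 (tops now [1, 3, 7, 12])
11 → pile 4 (tops now [1, 3, 7, 11])
8 → pile 4 (tops now [1, 3, 7, 8])
Four piles.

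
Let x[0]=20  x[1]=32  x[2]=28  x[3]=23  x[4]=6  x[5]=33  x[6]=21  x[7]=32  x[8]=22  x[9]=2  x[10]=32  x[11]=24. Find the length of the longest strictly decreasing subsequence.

5

Negate each value so 'decreasing' becomes 'increasing', then run patience tails on the negated sequence:
-20 → extends → [-20]
-32 → replaces -20 → [-32]
-28 → extends → [-32, -28]
-23 → extends → [-32, -28, -23]
-6 → extends → [-32, -28, -23, -6]
-33 → replaces -32 → [-33, -28, -23, -6]
-21 → replaces -6 → [-33, -28, -23, -21]
-32 → replaces -28 → [-33, -32, -23, -21]
-22 → replaces -21 → [-33, -32, -23, -22]
-2 → extends → [-33, -32, -23, -22, -2]
-32 → already a tail → [-33, -32, -23, -22, -2]
-24 → replaces -23 → [-33, -32, -24, -22, -2]
Five tails, so the longest strictly decreasing subsequence of the original has length 5.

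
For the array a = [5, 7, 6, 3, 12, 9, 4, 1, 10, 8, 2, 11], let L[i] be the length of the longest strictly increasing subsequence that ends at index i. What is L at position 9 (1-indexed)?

dp[i] = 1 + max{dp[j] : j<i, a[j]<a[i]} (or 1 if no such j):
i:      1  2  3  4  5  6  7  8  9 10 11 12
a[i]:   5  7  6  3 12  9  4  1 10  8  2 11
dp:     1  2  2  1  3  3  2  1  4  3  2  5
At index 9 the value is 4.

4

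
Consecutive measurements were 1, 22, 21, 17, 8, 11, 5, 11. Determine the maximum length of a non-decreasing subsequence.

Let dp[i] be the length of the longest such subsequence ending at index i:
i:      1  2  3  4  5  6  7  8
a[i]:   1 22 21 17  8 11  5 11
dp:     1  2  2  2  2  3  2  4
Maximum dp value is 4.

4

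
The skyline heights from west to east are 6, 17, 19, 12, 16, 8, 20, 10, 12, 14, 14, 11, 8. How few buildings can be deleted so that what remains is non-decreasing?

7

Fewest deletions = n − (longest non-decreasing subsequence).
i:      1  2  3  4  5  6  7  8  9 10 11 12 13
a[i]:   6 17 19 12 16  8 20 10 12 14 14 11  8
dp:     1  2  3  2  3  2  4  3  4  5  6  4  3
max dp = 6, so deletions = 13 − 6 = 7.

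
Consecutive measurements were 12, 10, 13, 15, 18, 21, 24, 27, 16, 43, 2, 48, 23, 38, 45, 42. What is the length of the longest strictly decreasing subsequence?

3

Negate each value so 'decreasing' becomes 'increasing', then run patience tails on the negated sequence:
-12 → extends → [-12]
-10 → extends → [-12, -10]
-13 → replaces -12 → [-13, -10]
-15 → replaces -13 → [-15, -10]
-18 → replaces -15 → [-18, -10]
-21 → replaces -18 → [-21, -10]
-24 → replaces -21 → [-24, -10]
-27 → replaces -24 → [-27, -10]
-16 → replaces -10 → [-27, -16]
-43 → replaces -27 → [-43, -16]
-2 → extends → [-43, -16, -2]
-48 → replaces -43 → [-48, -16, -2]
-23 → replaces -16 → [-48, -23, -2]
-38 → replaces -23 → [-48, -38, -2]
-45 → replaces -38 → [-48, -45, -2]
-42 → replaces -2 → [-48, -45, -42]
Three tails, so the longest strictly decreasing subsequence of the original has length 3.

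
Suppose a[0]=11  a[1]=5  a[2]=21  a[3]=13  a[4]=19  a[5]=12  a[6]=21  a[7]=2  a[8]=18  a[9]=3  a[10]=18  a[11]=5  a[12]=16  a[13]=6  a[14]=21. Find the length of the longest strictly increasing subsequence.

5

Track the smallest tail for each achievable length (strict):
11 → extends → [11]
5 → replaces 11 → [5]
21 → extends → [5, 21]
13 → replaces 21 → [5, 13]
19 → extends → [5, 13, 19]
12 → replaces 13 → [5, 12, 19]
21 → extends → [5, 12, 19, 21]
2 → replaces 5 → [2, 12, 19, 21]
18 → replaces 19 → [2, 12, 18, 21]
3 → replaces 12 → [2, 3, 18, 21]
18 → already a tail → [2, 3, 18, 21]
5 → replaces 18 → [2, 3, 5, 21]
16 → replaces 21 → [2, 3, 5, 16]
6 → replaces 16 → [2, 3, 5, 6]
21 → extends → [2, 3, 5, 6, 21]
Five tails, so the longest strictly increasing subsequence has length 5 (e.g. 2, 3, 5, 16, 21).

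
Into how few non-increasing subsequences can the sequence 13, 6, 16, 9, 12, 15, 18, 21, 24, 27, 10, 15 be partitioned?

8

The minimum number of non-increasing subsequences covering a sequence equals the length of its longest strictly increasing subsequence.
LIS length is 8 (e.g. 6, 9, 12, 15, 18, 21, 24, 27), so 8 piles are needed.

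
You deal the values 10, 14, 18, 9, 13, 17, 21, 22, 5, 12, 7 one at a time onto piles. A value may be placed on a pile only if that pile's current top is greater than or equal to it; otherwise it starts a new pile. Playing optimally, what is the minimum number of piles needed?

5

Place each on the leftmost legal pile:
10 → new pile 1 (tops now [10])
14 → new pile 2 (tops now [10, 14])
18 → new pile 3 (tops now [10, 14, 18])
9 → pile 1 (tops now [9, 14, 18])
13 → pile 2 (tops now [9, 13, 18])
17 → pile 3 (tops now [9, 13, 17])
21 → new pile 4 (tops now [9, 13, 17, 21])
22 → new pile 5 (tops now [9, 13, 17, 21, 22])
5 → pile 1 (tops now [5, 13, 17, 21, 22])
12 → pile 2 (tops now [5, 12, 17, 21, 22])
7 → pile 2 (tops now [5, 7, 17, 21, 22])
Five piles.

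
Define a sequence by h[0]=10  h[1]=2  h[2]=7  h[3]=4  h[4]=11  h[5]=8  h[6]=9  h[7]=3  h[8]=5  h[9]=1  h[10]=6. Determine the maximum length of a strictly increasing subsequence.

4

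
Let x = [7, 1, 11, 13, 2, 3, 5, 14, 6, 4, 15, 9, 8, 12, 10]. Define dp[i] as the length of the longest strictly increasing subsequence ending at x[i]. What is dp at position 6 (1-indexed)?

3

dp[i] = 1 + max{dp[j] : j<i, x[j]<x[i]} (or 1 if no such j):
i:      1  2  3  4  5  6  7  8  9 10 11 12 13 14 15
x[i]:   7  1 11 13  2  3  5 14  6  4 15  9  8 12 10
dp:     1  1  2  3  2  3  4  5  5  4  6  6  6  7  7
At index 6 the value is 3.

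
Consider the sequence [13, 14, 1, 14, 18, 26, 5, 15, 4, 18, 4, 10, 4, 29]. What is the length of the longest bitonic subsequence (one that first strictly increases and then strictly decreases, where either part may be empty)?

inc[i] = longest strictly increasing subsequence ending at i; dec[i] = longest strictly decreasing subsequence starting at i:
i:      1  2  3  4  5  6  7  8  9 10 11 12 13 14
a[i]:  13 14  1 14 18 26  5 15  4 18  4 10  4 29
inc:    1  2  1  2  3  4  2  3  2  4  2  3  2  5
dec:    3  3  1  3  4  4  2  3  1  3  1  2  1  1
Best peak at i=6 (value 26): inc=4, dec=4, length 4+4−1 = 7.

7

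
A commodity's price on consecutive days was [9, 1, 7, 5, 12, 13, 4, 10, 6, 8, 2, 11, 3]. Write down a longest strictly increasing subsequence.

Patience tails give the LIS length; then backtrack through the dp parents:
9 → extends → [9]
1 → replaces 9 → [1]
7 → extends → [1, 7]
5 → replaces 7 → [1, 5]
12 → extends → [1, 5, 12]
13 → extends → [1, 5, 12, 13]
4 → replaces 5 → [1, 4, 12, 13]
10 → replaces 12 → [1, 4, 10, 13]
6 → replaces 10 → [1, 4, 6, 13]
8 → replaces 13 → [1, 4, 6, 8]
2 → replaces 4 → [1, 2, 6, 8]
11 → extends → [1, 2, 6, 8, 11]
3 → replaces 6 → [1, 2, 3, 8, 11]
Length 5; one witness is 1, 5, 6, 8, 11.

1, 5, 6, 8, 11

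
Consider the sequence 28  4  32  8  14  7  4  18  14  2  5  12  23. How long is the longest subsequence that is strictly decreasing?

Let dp[i] be the longest strictly decreasing subsequence ending at i:
i:      1  2  3  4  5  6  7  8  9 10 11 12 13
a[i]:  28  4 32  8 14  7  4 18 14  2  5 12 23
dp:     1  2  1  2  2  3  4  2  3  5  4  4  2
Maximum is 5.

5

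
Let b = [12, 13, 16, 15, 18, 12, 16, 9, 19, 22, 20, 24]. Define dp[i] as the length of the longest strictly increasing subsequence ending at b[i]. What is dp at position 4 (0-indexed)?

4

dp[i] = 1 + max{dp[j] : j<i, b[j]<b[i]} (or 1 if no such j):
i:      0  1  2  3  4  5  6  7  8  9 10 11
b[i]:  12 13 16 15 18 12 16  9 19 22 20 24
dp:     1  2  3  3  4  1  4  1  5  6  6  7
At index 4 the value is 4.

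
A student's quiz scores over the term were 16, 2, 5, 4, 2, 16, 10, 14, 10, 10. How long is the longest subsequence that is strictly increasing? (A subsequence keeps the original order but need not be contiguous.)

Let dp[i] be the length of the longest such subsequence ending at index i:
i:      1  2  3  4  5  6  7  8  9 10
a[i]:  16  2  5  4  2 16 10 14 10 10
dp:     1  1  2  2  1  3  3  4  3  3
Maximum dp value is 4.

4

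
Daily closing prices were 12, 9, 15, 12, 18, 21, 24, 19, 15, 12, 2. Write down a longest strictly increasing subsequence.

Patience tails give the LIS length; then backtrack through the dp parents:
12 → extends → [12]
9 → replaces 12 → [9]
15 → extends → [9, 15]
12 → replaces 15 → [9, 12]
18 → extends → [9, 12, 18]
21 → extends → [9, 12, 18, 21]
24 → extends → [9, 12, 18, 21, 24]
19 → replaces 21 → [9, 12, 18, 19, 24]
15 → replaces 18 → [9, 12, 15, 19, 24]
12 → already a tail → [9, 12, 15, 19, 24]
2 → replaces 9 → [2, 12, 15, 19, 24]
Length 5; one witness is 12, 15, 18, 21, 24.

12, 15, 18, 21, 24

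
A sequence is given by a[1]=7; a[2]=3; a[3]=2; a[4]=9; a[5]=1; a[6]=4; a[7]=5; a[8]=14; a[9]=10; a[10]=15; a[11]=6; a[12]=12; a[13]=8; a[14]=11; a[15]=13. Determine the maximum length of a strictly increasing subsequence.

7

Track the smallest tail for each achievable length (strict):
7 → extends → [7]
3 → replaces 7 → [3]
2 → replaces 3 → [2]
9 → extends → [2, 9]
1 → replaces 2 → [1, 9]
4 → replaces 9 → [1, 4]
5 → extends → [1, 4, 5]
14 → extends → [1, 4, 5, 14]
10 → replaces 14 → [1, 4, 5, 10]
15 → extends → [1, 4, 5, 10, 15]
6 → replaces 10 → [1, 4, 5, 6, 15]
12 → replaces 15 → [1, 4, 5, 6, 12]
8 → replaces 12 → [1, 4, 5, 6, 8]
11 → extends → [1, 4, 5, 6, 8, 11]
13 → extends → [1, 4, 5, 6, 8, 11, 13]
Seven tails, so the longest strictly increasing subsequence has length 7 (e.g. 3, 4, 5, 6, 8, 11, 13).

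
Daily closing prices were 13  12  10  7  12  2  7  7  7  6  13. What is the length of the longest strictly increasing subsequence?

3

Track the smallest tail for each achievable length (strict):
13 → extends → [13]
12 → replaces 13 → [12]
10 → replaces 12 → [10]
7 → replaces 10 → [7]
12 → extends → [7, 12]
2 → replaces 7 → [2, 12]
7 → replaces 12 → [2, 7]
7 → already a tail → [2, 7]
7 → already a tail → [2, 7]
6 → replaces 7 → [2, 6]
13 → extends → [2, 6, 13]
Three tails, so the longest strictly increasing subsequence has length 3 (e.g. 10, 12, 13).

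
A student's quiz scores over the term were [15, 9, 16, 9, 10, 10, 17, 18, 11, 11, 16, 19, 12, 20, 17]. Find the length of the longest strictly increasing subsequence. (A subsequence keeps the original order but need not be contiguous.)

6

Track the smallest tail for each achievable length (strict):
15 → extends → [15]
9 → replaces 15 → [9]
16 → extends → [9, 16]
9 → already a tail → [9, 16]
10 → replaces 16 → [9, 10]
10 → already a tail → [9, 10]
17 → extends → [9, 10, 17]
18 → extends → [9, 10, 17, 18]
11 → replaces 17 → [9, 10, 11, 18]
11 → already a tail → [9, 10, 11, 18]
16 → replaces 18 → [9, 10, 11, 16]
19 → extends → [9, 10, 11, 16, 19]
12 → replaces 16 → [9, 10, 11, 12, 19]
20 → extends → [9, 10, 11, 12, 19, 20]
17 → replaces 19 → [9, 10, 11, 12, 17, 20]
Six tails, so the longest strictly increasing subsequence has length 6 (e.g. 15, 16, 17, 18, 19, 20).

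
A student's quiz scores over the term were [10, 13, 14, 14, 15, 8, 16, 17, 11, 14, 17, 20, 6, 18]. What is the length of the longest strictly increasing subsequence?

7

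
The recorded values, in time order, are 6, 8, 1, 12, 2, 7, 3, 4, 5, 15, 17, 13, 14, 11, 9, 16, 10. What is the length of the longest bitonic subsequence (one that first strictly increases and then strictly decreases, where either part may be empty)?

inc[i] = longest strictly increasing subsequence ending at i; dec[i] = longest strictly decreasing subsequence starting at i:
i:      1  2  3  4  5  6  7  8  9 10 11 12 13 14 15 16 17
a[i]:   6  8  1 12  2  7  3  4  5 15 17 13 14 11  9 16 10
inc:    1  2  1  3  2  3  3  4  5  6  7  6  7  6  6  8  7
dec:    2  3  1  3  1  2  1  1  1  4  4  3  3  2  1  2  1
Best peak at i=11 (value 17): inc=7, dec=4, length 7+4−1 = 10.

10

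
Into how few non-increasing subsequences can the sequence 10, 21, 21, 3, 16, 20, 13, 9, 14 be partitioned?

3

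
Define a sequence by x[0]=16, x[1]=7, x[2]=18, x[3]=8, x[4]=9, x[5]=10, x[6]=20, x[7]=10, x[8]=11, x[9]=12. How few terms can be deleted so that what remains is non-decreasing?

3

Fewest deletions = n − (longest non-decreasing subsequence).
i:      0  1  2  3  4  5  6  7  8  9
x[i]:  16  7 18  8  9 10 20 10 11 12
dp:     1  1  2  2  3  4  5  5  6  7
max dp = 7, so deletions = 10 − 7 = 3.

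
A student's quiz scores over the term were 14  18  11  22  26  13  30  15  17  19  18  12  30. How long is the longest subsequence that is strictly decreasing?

4

Let dp[i] be the longest strictly decreasing subsequence ending at i:
i:      1  2  3  4  5  6  7  8  9 10 11 12 13
a[i]:  14 18 11 22 26 13 30 15 17 19 18 12 30
dp:     1  1  2  1  1  2  1  2  2  2  3  4  1
Maximum is 4.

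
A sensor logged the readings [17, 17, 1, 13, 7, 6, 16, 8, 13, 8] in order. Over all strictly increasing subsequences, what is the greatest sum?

30

Let S[i] be the best sum of a strictly increasing subsequence ending at i:
i:      1  2  3  4  5  6  7  8  9 10
a[i]:  17 17  1 13  7  6 16  8 13  8
S:     17 17  1 14  8  7 30 16 29 16
Maximum is 30 (e.g. 1 + 13 + 16).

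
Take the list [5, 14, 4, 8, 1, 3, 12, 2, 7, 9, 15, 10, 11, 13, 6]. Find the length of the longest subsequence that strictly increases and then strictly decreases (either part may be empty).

8

inc[i] = longest strictly increasing subsequence ending at i; dec[i] = longest strictly decreasing subsequence starting at i:
i:      1  2  3  4  5  6  7  8  9 10 11 12 13 14 15
a[i]:   5 14  4  8  1  3 12  2  7  9 15 10 11 13  6
inc:    1  2  1  2  1  2  3  2  3  4  5  5  6  7  3
dec:    4  4  3  3  1  2  3  1  2  2  3  2  2  2  1
Best peak at i=14 (value 13): inc=7, dec=2, length 7+2−1 = 8.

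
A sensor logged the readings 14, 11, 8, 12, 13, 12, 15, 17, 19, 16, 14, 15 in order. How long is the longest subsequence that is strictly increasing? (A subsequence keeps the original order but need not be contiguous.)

6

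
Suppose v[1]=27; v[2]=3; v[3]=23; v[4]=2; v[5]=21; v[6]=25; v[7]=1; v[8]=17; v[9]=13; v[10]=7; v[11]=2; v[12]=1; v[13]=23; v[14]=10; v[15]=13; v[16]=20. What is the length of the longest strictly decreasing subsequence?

8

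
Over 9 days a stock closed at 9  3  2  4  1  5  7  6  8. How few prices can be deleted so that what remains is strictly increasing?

Fewest deletions = n − (longest strictly increasing subsequence).
i:     1 2 3 4 5 6 7 8 9
a[i]:  9 3 2 4 1 5 7 6 8
dp:    1 1 1 2 1 3 4 4 5
max dp = 5, so deletions = 9 − 5 = 4.

4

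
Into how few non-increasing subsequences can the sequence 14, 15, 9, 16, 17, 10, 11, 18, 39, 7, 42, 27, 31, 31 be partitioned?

Place each on the leftmost legal pile:
14 → new pile 1 (tops now [14])
15 → new pile 2 (tops now [14, 15])
9 → pile 1 (tops now [9, 15])
16 → new pile 3 (tops now [9, 15, 16])
17 → new pile 4 (tops now [9, 15, 16, 17])
10 → pile 2 (tops now [9, 10, 16, 17])
11 → pile 3 (tops now [9, 10, 11, 17])
18 → new pile 5 (tops now [9, 10, 11, 17, 18])
39 → new pile 6 (tops now [9, 10, 11, 17, 18, 39])
7 → pile 1 (tops now [7, 10, 11, 17, 18, 39])
42 → new pile 7 (tops now [7, 10, 11, 17, 18, 39, 42])
27 → pile 6 (tops now [7, 10, 11, 17, 18, 27, 42])
31 → pile 7 (tops now [7, 10, 11, 17, 18, 27, 31])
31 → pile 7 (tops now [7, 10, 11, 17, 18, 27, 31])
Seven piles.

7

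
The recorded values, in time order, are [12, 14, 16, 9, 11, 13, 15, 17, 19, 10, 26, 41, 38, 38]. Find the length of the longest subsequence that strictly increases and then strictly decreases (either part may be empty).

inc[i] = longest strictly increasing subsequence ending at i; dec[i] = longest strictly decreasing subsequence starting at i:
i:      1  2  3  4  5  6  7  8  9 10 11 12 13 14
a[i]:  12 14 16  9 11 13 15 17 19 10 26 41 38 38
inc:    1  2  3  1  2  3  4  5  6  2  7  8  8  8
dec:    3  3  3  1  2  2  2  2  2  1  1  2  1  1
Best peak at i=12 (value 41): inc=8, dec=2, length 8+2−1 = 9.

9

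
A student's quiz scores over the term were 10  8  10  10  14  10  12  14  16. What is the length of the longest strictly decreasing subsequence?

Negate each value so 'decreasing' becomes 'increasing', then run patience tails on the negated sequence:
-10 → extends → [-10]
-8 → extends → [-10, -8]
-10 → already a tail → [-10, -8]
-10 → already a tail → [-10, -8]
-14 → replaces -10 → [-14, -8]
-10 → replaces -8 → [-14, -10]
-12 → replaces -10 → [-14, -12]
-14 → already a tail → [-14, -12]
-16 → replaces -14 → [-16, -12]
Two tails, so the longest strictly decreasing subsequence of the original has length 2.

2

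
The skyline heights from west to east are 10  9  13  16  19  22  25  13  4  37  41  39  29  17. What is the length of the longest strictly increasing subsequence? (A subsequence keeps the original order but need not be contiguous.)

Let dp[i] be the length of the longest such subsequence ending at index i:
i:      1  2  3  4  5  6  7  8  9 10 11 12 13 14
a[i]:  10  9 13 16 19 22 25 13  4 37 41 39 29 17
dp:     1  1  2  3  4  5  6  2  1  7  8  8  7  4
Maximum dp value is 8.

8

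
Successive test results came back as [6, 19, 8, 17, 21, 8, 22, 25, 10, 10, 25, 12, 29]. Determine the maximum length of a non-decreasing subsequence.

Track the smallest tail for each achievable length (allowing ties):
6 → extends → [6]
19 → extends → [6, 19]
8 → replaces 19 → [6, 8]
17 → extends → [6, 8, 17]
21 → extends → [6, 8, 17, 21]
8 → replaces 17 → [6, 8, 8, 21]
22 → extends → [6, 8, 8, 21, 22]
25 → extends → [6, 8, 8, 21, 22, 25]
10 → replaces 21 → [6, 8, 8, 10, 22, 25]
10 → replaces 22 → [6, 8, 8, 10, 10, 25]
25 → extends → [6, 8, 8, 10, 10, 25, 25]
12 → replaces 25 → [6, 8, 8, 10, 10, 12, 25]
29 → extends → [6, 8, 8, 10, 10, 12, 25, 29]
Eight tails, so the longest non-decreasing subsequence has length 8 (e.g. 6, 8, 17, 21, 22, 25, 25, 29).

8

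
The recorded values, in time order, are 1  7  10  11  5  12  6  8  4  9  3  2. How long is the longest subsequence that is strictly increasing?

5

Let dp[i] be the length of the longest such subsequence ending at index i:
i:      1  2  3  4  5  6  7  8  9 10 11 12
a[i]:   1  7 10 11  5 12  6  8  4  9  3  2
dp:     1  2  3  4  2  5  3  4  2  5  2  2
Maximum dp value is 5.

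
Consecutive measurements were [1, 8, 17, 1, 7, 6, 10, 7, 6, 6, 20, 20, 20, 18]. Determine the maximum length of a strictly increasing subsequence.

4

Let dp[i] be the length of the longest such subsequence ending at index i:
i:      1  2  3  4  5  6  7  8  9 10 11 12 13 14
a[i]:   1  8 17  1  7  6 10  7  6  6 20 20 20 18
dp:     1  2  3  1  2  2  3  3  2  2  4  4  4  4
Maximum dp value is 4.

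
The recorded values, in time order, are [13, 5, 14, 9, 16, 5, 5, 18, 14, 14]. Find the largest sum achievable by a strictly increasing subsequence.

61

Let S[i] be the best sum of a strictly increasing subsequence ending at i:
i:      1  2  3  4  5  6  7  8  9 10
a[i]:  13  5 14  9 16  5  5 18 14 14
S:     13  5 27 14 43  5  5 61 28 28
Maximum is 61 (e.g. 13 + 14 + 16 + 18).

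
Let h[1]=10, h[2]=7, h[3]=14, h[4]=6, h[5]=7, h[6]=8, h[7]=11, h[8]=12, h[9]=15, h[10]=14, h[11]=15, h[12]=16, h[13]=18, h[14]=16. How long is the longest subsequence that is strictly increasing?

9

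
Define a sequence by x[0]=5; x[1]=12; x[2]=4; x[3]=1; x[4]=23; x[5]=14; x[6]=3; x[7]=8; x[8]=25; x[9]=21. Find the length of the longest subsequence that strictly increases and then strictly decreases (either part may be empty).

5

inc[i] = longest strictly increasing subsequence ending at i; dec[i] = longest strictly decreasing subsequence starting at i:
i:      0  1  2  3  4  5  6  7  8  9
x[i]:   5 12  4  1 23 14  3  8 25 21
inc:    1  2  1  1  3  3  2  3  4  4
dec:    3  3  2  1  3  2  1  1  2  1
Best peak at i=4 (value 23): inc=3, dec=3, length 3+3−1 = 5.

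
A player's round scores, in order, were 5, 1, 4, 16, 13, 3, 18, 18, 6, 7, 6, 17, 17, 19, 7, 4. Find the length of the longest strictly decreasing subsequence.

Negate each value so 'decreasing' becomes 'increasing', then run patience tails on the negated sequence:
-5 → extends → [-5]
-1 → extends → [-5, -1]
-4 → replaces -1 → [-5, -4]
-16 → replaces -5 → [-16, -4]
-13 → replaces -4 → [-16, -13]
-3 → extends → [-16, -13, -3]
-18 → replaces -16 → [-18, -13, -3]
-18 → already a tail → [-18, -13, -3]
-6 → replaces -3 → [-18, -13, -6]
-7 → replaces -6 → [-18, -13, -7]
-6 → extends → [-18, -13, -7, -6]
-17 → replaces -13 → [-18, -17, -7, -6]
-17 → already a tail → [-18, -17, -7, -6]
-19 → replaces -18 → [-19, -17, -7, -6]
-7 → already a tail → [-19, -17, -7, -6]
-4 → extends → [-19, -17, -7, -6, -4]
Five tails, so the longest strictly decreasing subsequence of the original has length 5.

5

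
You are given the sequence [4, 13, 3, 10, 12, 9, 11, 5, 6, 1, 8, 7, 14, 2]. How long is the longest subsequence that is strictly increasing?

Let dp[i] be the length of the longest such subsequence ending at index i:
i:      1  2  3  4  5  6  7  8  9 10 11 12 13 14
a[i]:   4 13  3 10 12  9 11  5  6  1  8  7 14  2
dp:     1  2  1  2  3  2  3  2  3  1  4  4  5  2
Maximum dp value is 5.

5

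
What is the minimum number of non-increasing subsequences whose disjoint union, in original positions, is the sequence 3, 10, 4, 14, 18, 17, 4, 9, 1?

Place each on the leftmost legal pile:
3 → new pile 1 (tops now [3])
10 → new pile 2 (tops now [3, 10])
4 → pile 2 (tops now [3, 4])
14 → new pile 3 (tops now [3, 4, 14])
18 → new pile 4 (tops now [3, 4, 14, 18])
17 → pile 4 (tops now [3, 4, 14, 17])
4 → pile 2 (tops now [3, 4, 14, 17])
9 → pile 3 (tops now [3, 4, 9, 17])
1 → pile 1 (tops now [1, 4, 9, 17])
Four piles.

4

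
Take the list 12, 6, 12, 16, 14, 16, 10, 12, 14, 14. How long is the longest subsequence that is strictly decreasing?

Negate each value so 'decreasing' becomes 'increasing', then run patience tails on the negated sequence:
-12 → extends → [-12]
-6 → extends → [-12, -6]
-12 → already a tail → [-12, -6]
-16 → replaces -12 → [-16, -6]
-14 → replaces -6 → [-16, -14]
-16 → already a tail → [-16, -14]
-10 → extends → [-16, -14, -10]
-12 → replaces -10 → [-16, -14, -12]
-14 → already a tail → [-16, -14, -12]
-14 → already a tail → [-16, -14, -12]
Three tails, so the longest strictly decreasing subsequence of the original has length 3.

3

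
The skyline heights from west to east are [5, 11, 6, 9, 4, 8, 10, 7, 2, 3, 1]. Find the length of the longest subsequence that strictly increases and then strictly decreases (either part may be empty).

inc[i] = longest strictly increasing subsequence ending at i; dec[i] = longest strictly decreasing subsequence starting at i:
i:      1  2  3  4  5  6  7  8  9 10 11
a[i]:   5 11  6  9  4  8 10  7  2  3  1
inc:    1  2  2  3  1  3  4  3  1  2  1
dec:    4  6  4  5  3  4  4  3  2  2  1
Best peak at i=2 (value 11): inc=2, dec=6, length 2+6−1 = 7.

7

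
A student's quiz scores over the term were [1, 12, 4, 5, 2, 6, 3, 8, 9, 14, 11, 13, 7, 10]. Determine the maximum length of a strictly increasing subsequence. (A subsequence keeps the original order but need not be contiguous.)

8

Track the smallest tail for each achievable length (strict):
1 → extends → [1]
12 → extends → [1, 12]
4 → replaces 12 → [1, 4]
5 → extends → [1, 4, 5]
2 → replaces 4 → [1, 2, 5]
6 → extends → [1, 2, 5, 6]
3 → replaces 5 → [1, 2, 3, 6]
8 → extends → [1, 2, 3, 6, 8]
9 → extends → [1, 2, 3, 6, 8, 9]
14 → extends → [1, 2, 3, 6, 8, 9, 14]
11 → replaces 14 → [1, 2, 3, 6, 8, 9, 11]
13 → extends → [1, 2, 3, 6, 8, 9, 11, 13]
7 → replaces 8 → [1, 2, 3, 6, 7, 9, 11, 13]
10 → replaces 11 → [1, 2, 3, 6, 7, 9, 10, 13]
Eight tails, so the longest strictly increasing subsequence has length 8 (e.g. 1, 4, 5, 6, 8, 9, 11, 13).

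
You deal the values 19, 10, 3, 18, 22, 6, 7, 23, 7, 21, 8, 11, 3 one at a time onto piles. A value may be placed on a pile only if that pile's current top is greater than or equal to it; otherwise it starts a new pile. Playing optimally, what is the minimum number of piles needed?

Place each on the leftmost legal pile:
19 → new pile 1 (tops now [19])
10 → pile 1 (tops now [10])
3 → pile 1 (tops now [3])
18 → new pile 2 (tops now [3, 18])
22 → new pile 3 (tops now [3, 18, 22])
6 → pile 2 (tops now [3, 6, 22])
7 → pile 3 (tops now [3, 6, 7])
23 → new pile 4 (tops now [3, 6, 7, 23])
7 → pile 3 (tops now [3, 6, 7, 23])
21 → pile 4 (tops now [3, 6, 7, 21])
8 → pile 4 (tops now [3, 6, 7, 8])
11 → new pile 5 (tops now [3, 6, 7, 8, 11])
3 → pile 1 (tops now [3, 6, 7, 8, 11])
Five piles.

5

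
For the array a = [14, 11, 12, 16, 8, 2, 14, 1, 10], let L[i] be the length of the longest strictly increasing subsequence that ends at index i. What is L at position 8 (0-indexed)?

dp[i] = 1 + max{dp[j] : j<i, a[j]<a[i]} (or 1 if no such j):
i:      0  1  2  3  4  5  6  7  8
a[i]:  14 11 12 16  8  2 14  1 10
dp:     1  1  2  3  1  1  3  1  2
At index 8 the value is 2.

2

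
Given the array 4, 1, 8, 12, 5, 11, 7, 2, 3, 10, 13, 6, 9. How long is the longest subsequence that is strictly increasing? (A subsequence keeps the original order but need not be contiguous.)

Let dp[i] be the length of the longest such subsequence ending at index i:
i:      1  2  3  4  5  6  7  8  9 10 11 12 13
a[i]:   4  1  8 12  5 11  7  2  3 10 13  6  9
dp:     1  1  2  3  2  3  3  2  3  4  5  4  5
Maximum dp value is 5.

5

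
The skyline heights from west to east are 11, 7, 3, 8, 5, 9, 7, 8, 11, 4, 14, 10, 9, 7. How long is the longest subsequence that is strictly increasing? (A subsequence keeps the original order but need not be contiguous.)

6

Track the smallest tail for each achievable length (strict):
11 → extends → [11]
7 → replaces 11 → [7]
3 → replaces 7 → [3]
8 → extends → [3, 8]
5 → replaces 8 → [3, 5]
9 → extends → [3, 5, 9]
7 → replaces 9 → [3, 5, 7]
8 → extends → [3, 5, 7, 8]
11 → extends → [3, 5, 7, 8, 11]
4 → replaces 5 → [3, 4, 7, 8, 11]
14 → extends → [3, 4, 7, 8, 11, 14]
10 → replaces 11 → [3, 4, 7, 8, 10, 14]
9 → replaces 10 → [3, 4, 7, 8, 9, 14]
7 → already a tail → [3, 4, 7, 8, 9, 14]
Six tails, so the longest strictly increasing subsequence has length 6 (e.g. 3, 5, 7, 8, 11, 14).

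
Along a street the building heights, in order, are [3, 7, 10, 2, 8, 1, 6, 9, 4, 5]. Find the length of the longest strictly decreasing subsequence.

4

Let dp[i] be the longest strictly decreasing subsequence ending at i:
i:      1  2  3  4  5  6  7  8  9 10
a[i]:   3  7 10  2  8  1  6  9  4  5
dp:     1  1  1  2  2  3  3  2  4  4
Maximum is 4.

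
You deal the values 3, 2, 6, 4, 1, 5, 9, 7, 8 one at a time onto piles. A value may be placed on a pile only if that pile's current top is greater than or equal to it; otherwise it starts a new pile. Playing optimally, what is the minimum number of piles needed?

5

Place each on the leftmost legal pile:
3 → new pile 1 (tops now [3])
2 → pile 1 (tops now [2])
6 → new pile 2 (tops now [2, 6])
4 → pile 2 (tops now [2, 4])
1 → pile 1 (tops now [1, 4])
5 → new pile 3 (tops now [1, 4, 5])
9 → new pile 4 (tops now [1, 4, 5, 9])
7 → pile 4 (tops now [1, 4, 5, 7])
8 → new pile 5 (tops now [1, 4, 5, 7, 8])
Five piles.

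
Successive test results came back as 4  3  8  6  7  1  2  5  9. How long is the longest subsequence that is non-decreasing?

Track the smallest tail for each achievable length (allowing ties):
4 → extends → [4]
3 → replaces 4 → [3]
8 → extends → [3, 8]
6 → replaces 8 → [3, 6]
7 → extends → [3, 6, 7]
1 → replaces 3 → [1, 6, 7]
2 → replaces 6 → [1, 2, 7]
5 → replaces 7 → [1, 2, 5]
9 → extends → [1, 2, 5, 9]
Four tails, so the longest non-decreasing subsequence has length 4 (e.g. 4, 6, 7, 9).

4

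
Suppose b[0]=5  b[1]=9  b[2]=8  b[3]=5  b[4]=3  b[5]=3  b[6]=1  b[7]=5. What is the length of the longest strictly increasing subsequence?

2

Let dp[i] be the length of the longest such subsequence ending at index i:
i:     0 1 2 3 4 5 6 7
b[i]:  5 9 8 5 3 3 1 5
dp:    1 2 2 1 1 1 1 2
Maximum dp value is 2.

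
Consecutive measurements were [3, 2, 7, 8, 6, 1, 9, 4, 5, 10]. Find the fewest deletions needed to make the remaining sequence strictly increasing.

5

Fewest deletions = n − (longest strictly increasing subsequence).
Patience tails:
3 → extends → [3]
2 → replaces 3 → [2]
7 → extends → [2, 7]
8 → extends → [2, 7, 8]
6 → replaces 7 → [2, 6, 8]
1 → replaces 2 → [1, 6, 8]
9 → extends → [1, 6, 8, 9]
4 → replaces 6 → [1, 4, 8, 9]
5 → replaces 8 → [1, 4, 5, 9]
10 → extends → [1, 4, 5, 9, 10]
Longest strictly increasing subsequence has length 5, so deletions = 10 − 5 = 5.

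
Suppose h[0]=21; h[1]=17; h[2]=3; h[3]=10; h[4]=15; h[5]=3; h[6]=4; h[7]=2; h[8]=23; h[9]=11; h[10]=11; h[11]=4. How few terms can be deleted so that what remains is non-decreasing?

7

Fewest deletions = n − (longest non-decreasing subsequence).
Patience tails:
21 → extends → [21]
17 → replaces 21 → [17]
3 → replaces 17 → [3]
10 → extends → [3, 10]
15 → extends → [3, 10, 15]
3 → replaces 10 → [3, 3, 15]
4 → replaces 15 → [3, 3, 4]
2 → replaces 3 → [2, 3, 4]
23 → extends → [2, 3, 4, 23]
11 → replaces 23 → [2, 3, 4, 11]
11 → extends → [2, 3, 4, 11, 11]
4 → replaces 11 → [2, 3, 4, 4, 11]
Longest non-decreasing subsequence has length 5, so deletions = 12 − 5 = 7.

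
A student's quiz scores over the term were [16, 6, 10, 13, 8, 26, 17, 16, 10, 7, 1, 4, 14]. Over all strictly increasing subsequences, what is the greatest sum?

55

Let S[i] be the best sum of a strictly increasing subsequence ending at i:
i:      1  2  3  4  5  6  7  8  9 10 11 12 13
a[i]:  16  6 10 13  8 26 17 16 10  7  1  4 14
S:     16  6 16 29 14 55 46 45 24 13  1  5 43
Maximum is 55 (e.g. 6 + 10 + 13 + 26).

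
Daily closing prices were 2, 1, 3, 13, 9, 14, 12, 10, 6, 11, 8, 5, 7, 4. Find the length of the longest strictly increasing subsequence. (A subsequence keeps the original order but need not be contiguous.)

Track the smallest tail for each achievable length (strict):
2 → extends → [2]
1 → replaces 2 → [1]
3 → extends → [1, 3]
13 → extends → [1, 3, 13]
9 → replaces 13 → [1, 3, 9]
14 → extends → [1, 3, 9, 14]
12 → replaces 14 → [1, 3, 9, 12]
10 → replaces 12 → [1, 3, 9, 10]
6 → replaces 9 → [1, 3, 6, 10]
11 → extends → [1, 3, 6, 10, 11]
8 → replaces 10 → [1, 3, 6, 8, 11]
5 → replaces 6 → [1, 3, 5, 8, 11]
7 → replaces 8 → [1, 3, 5, 7, 11]
4 → replaces 5 → [1, 3, 4, 7, 11]
Five tails, so the longest strictly increasing subsequence has length 5 (e.g. 2, 3, 9, 10, 11).

5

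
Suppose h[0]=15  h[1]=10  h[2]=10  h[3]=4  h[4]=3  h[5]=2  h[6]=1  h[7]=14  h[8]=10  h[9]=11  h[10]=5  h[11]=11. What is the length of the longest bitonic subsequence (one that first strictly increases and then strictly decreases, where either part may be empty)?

6

inc[i] = longest strictly increasing subsequence ending at i; dec[i] = longest strictly decreasing subsequence starting at i:
i:      0  1  2  3  4  5  6  7  8  9 10 11
h[i]:  15 10 10  4  3  2  1 14 10 11  5 11
inc:    1  1  1  1  1  1  1  2  2  3  2  3
dec:    6  5  5  4  3  2  1  3  2  2  1  1
Best peak at i=0 (value 15): inc=1, dec=6, length 1+6−1 = 6.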